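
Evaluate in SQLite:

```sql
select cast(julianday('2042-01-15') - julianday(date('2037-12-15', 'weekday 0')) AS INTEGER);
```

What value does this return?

1487

`weekday 0` advances to the next Sunday; 2037-12-15 is a Tuesday, so it moves forward to 2037-12-20.
11 days remain in December 2037 after the 20th (31 − 20).
Full months from January 2038 through December 2041 contribute their day counts.
Then 15 days into January 2042.
Total: 11 + 31 + 28 + 31 + 30 + 31 + 30 + 31 + 31 + 30 + 31 + 30 + 31 + 31 + 28 + 31 + 30 + 31 + 30 + 31 + 31 + 30 + 31 + 30 + 31 + 31 + 29 + 31 + 30 + 31 + 30 + 31 + 31 + 30 + 31 + 30 + 31 + 31 + 28 + 31 + 30 + 31 + 30 + 31 + 31 + 30 + 31 + 30 + 31 + 15 = 1487.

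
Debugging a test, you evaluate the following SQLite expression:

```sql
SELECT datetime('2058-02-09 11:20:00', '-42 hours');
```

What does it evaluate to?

-42 hours from 2058-02-09 11:20:00 is 2058-02-07 17:20:00 (crosses midnight).

2058-02-07 17:20:00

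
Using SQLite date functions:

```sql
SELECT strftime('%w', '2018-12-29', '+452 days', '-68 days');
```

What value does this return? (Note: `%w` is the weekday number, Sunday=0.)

5

First apply '+452 days', '-68 days': 2018-12-29 → 2020-01-17.
2020-01-17 is a Friday; with Sunday=0 that is 5.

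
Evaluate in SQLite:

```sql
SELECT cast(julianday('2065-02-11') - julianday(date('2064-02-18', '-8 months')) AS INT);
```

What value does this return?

Adding -8 months to 2064-02-18 gives 2063-06-18.
12 days remain in June 2063 after the 18th (30 − 18).
Full months from July 2063 through January 2065 contribute their day counts.
Then 11 days into February 2065.
Total: 12 + 31 + 31 + 30 + 31 + 30 + 31 + 31 + 29 + 31 + 30 + 31 + 30 + 31 + 31 + 30 + 31 + 30 + 31 + 31 + 11 = 604.

604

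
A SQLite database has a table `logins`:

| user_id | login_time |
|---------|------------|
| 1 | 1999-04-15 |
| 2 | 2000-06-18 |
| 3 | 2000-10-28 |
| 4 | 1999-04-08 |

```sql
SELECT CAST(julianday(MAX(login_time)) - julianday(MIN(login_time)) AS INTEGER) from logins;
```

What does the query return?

MIN = 1999-04-08, MAX = 2000-10-28.
22 days remain in April 1999 after the 8th (30 − 8).
Full months from May 1999 through September 2000 contribute their day counts.
Then 28 days into October 2000.
Total: 22 + 31 + 30 + 31 + 31 + 30 + 31 + 30 + 31 + 31 + 29 + 31 + 30 + 31 + 30 + 31 + 31 + 30 + 28 = 569.

569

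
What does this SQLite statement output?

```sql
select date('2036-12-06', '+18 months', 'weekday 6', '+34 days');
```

Adding +18 months to 2036-12-06 gives 2038-06-06.
`weekday 6` advances to the next Saturday; 2038-06-06 is a Sunday, so it moves forward to 2038-06-12.
June 2038 has 30 days; 18 remain after the 12th, so 19 days reach 2038-07-01.
Advancing 15 more days within July lands on 2038-07-16.

2038-07-16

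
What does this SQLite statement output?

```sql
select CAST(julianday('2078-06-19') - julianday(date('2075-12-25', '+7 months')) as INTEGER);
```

Adding +7 months to 2075-12-25 gives 2076-07-25.
6 days remain in July 2076 after the 25th (31 − 25).
Full months from August 2076 through May 2078 contribute their day counts.
Then 19 days into June 2078.
Total: 6 + 31 + 30 + 31 + 30 + 31 + 31 + 28 + 31 + 30 + 31 + 30 + 31 + 31 + 30 + 31 + 30 + 31 + 31 + 28 + 31 + 30 + 31 + 19 = 694.

694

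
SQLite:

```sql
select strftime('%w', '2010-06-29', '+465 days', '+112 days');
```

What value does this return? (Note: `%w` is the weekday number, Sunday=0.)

5

First apply '+465 days', '+112 days': 2010-06-29 → 2012-01-27.
2012-01-27 is a Friday; with Sunday=0 that is 5.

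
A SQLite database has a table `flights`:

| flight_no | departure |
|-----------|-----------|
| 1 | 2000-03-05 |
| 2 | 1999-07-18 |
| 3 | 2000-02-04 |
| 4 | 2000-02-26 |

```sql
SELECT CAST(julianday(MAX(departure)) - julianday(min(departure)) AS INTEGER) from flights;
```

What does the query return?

MIN = 1999-07-18, MAX = 2000-03-05.
13 days remain in July 1999 after the 18th (31 − 18).
Full months from August 1999 through February 2000 contribute their day counts.
Then 5 days into March 2000.
Total: 13 + 31 + 30 + 31 + 30 + 31 + 31 + 29 + 5 = 231.

231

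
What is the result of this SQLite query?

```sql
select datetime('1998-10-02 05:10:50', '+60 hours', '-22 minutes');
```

+60 hours from 1998-10-02 05:10:50 is 1998-10-04 17:10:50 (crosses midnight).
-22 minutes from 1998-10-04 17:10:50 is 1998-10-04 16:48:50.

1998-10-04 16:48:50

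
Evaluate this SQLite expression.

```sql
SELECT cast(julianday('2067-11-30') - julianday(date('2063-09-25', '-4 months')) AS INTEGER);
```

Adding -4 months to 2063-09-25 gives 2063-05-25.
6 days remain in May 2063 after the 25th (31 − 25).
Full months from June 2063 through October 2067 contribute their day counts.
Then 30 days into November 2067.
Total: 6 + 30 + 31 + 31 + 30 + 31 + 30 + 31 + 31 + 29 + 31 + 30 + 31 + 30 + 31 + 31 + 30 + 31 + 30 + 31 + 31 + 28 + 31 + 30 + 31 + 30 + 31 + 31 + 30 + 31 + 30 + 31 + 31 + 28 + 31 + 30 + 31 + 30 + 31 + 31 + 30 + 31 + 30 + 31 + 31 + 28 + 31 + 30 + 31 + 30 + 31 + 31 + 30 + 31 + 30 = 1650.

1650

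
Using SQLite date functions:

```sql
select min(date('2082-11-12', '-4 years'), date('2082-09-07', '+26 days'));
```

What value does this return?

date('2082-11-12', '-4 years') → 2078-11-12.
date('2082-09-07', '+26 days') → 2082-10-03.
Earlier of the two is 2078-11-12.

2078-11-12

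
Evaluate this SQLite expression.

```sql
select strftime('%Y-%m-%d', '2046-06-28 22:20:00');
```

2046-06-28

`%Y-%m-%d` extracts the ISO date: 2046-06-28.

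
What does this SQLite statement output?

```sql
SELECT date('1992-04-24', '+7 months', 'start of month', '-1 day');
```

Adding +7 months to 1992-04-24 gives 1992-11-24.
`start of month` rewinds 1992-11-24 to 1992-11-01.
Going back 1 day from 1992-11-01 reaches 1992-10-31 (last day of October, 31 days).

1992-10-31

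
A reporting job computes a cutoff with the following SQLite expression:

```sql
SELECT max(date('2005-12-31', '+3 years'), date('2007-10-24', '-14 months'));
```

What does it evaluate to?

date('2005-12-31', '+3 years') → 2008-12-31.
date('2007-10-24', '-14 months') → 2006-08-24.
Later of the two is 2008-12-31.

2008-12-31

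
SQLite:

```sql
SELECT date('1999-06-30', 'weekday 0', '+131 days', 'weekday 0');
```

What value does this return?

`weekday 0` advances to the next Sunday; 1999-06-30 is a Wednesday, so it moves forward to 1999-07-04.
Applying '+131 days' to 1999-07-04: counting 131 days forward gives 1999-11-12.
`weekday 0` advances to the next Sunday; 1999-11-12 is a Friday, so it moves forward to 1999-11-14.

1999-11-14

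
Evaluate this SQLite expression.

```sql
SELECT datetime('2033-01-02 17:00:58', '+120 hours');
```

+120 hours from 2033-01-02 17:00:58 is 2033-01-07 17:00:58 (crosses midnight).

2033-01-07 17:00:58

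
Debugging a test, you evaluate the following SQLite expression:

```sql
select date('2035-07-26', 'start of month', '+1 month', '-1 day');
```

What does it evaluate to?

`start of month` rewinds 2035-07-26 to 2035-07-01.
Adding +1 month to 2035-07-01 gives 2035-08-01.
Going back 1 day from 2035-08-01 reaches 2035-07-31 (last day of July, 31 days).

2035-07-31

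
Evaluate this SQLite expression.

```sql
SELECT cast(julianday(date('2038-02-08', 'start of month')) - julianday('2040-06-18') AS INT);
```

-868

`start of month` rewinds 2038-02-08 to 2038-02-01.
27 days remain in February 2038 after the 1st (28 − 1).
Full months from March 2038 through May 2040 contribute their day counts.
Then 18 days into June 2040.
Total: 27 + 31 + 30 + 31 + 30 + 31 + 31 + 30 + 31 + 30 + 31 + 31 + 28 + 31 + 30 + 31 + 30 + 31 + 31 + 30 + 31 + 30 + 31 + 31 + 29 + 31 + 30 + 31 + 18 = 868.
The subtraction is earlier − later, so the result is −868 → -868.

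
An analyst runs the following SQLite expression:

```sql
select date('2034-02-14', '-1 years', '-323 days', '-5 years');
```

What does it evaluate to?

Adding -1 year to 2034-02-14 gives 2033-02-14.
Applying '-323 days' to 2033-02-14: counting 323 days back gives 2032-03-28.
Adding -5 years to 2032-03-28 gives 2027-03-28.

2027-03-28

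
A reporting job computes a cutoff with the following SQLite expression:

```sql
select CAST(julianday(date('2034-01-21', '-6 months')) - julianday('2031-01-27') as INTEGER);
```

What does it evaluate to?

Adding -6 months to 2034-01-21 gives 2033-07-21.
4 days remain in January 2031 after the 27th (31 − 27).
Full months from February 2031 through June 2033 contribute their day counts.
Then 21 days into July 2033.
Total: 4 + 28 + 31 + 30 + 31 + 30 + 31 + 31 + 30 + 31 + 30 + 31 + 31 + 29 + 31 + 30 + 31 + 30 + 31 + 31 + 30 + 31 + 30 + 31 + 31 + 28 + 31 + 30 + 31 + 30 + 21 = 906.

906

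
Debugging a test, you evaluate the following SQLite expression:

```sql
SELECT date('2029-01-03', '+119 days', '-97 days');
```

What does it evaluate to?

2029-01-25

Applying '+119 days' to 2029-01-03: counting 119 days forward gives 2029-05-02.
Applying '-97 days' to 2029-05-02: counting 97 days back gives 2029-01-25.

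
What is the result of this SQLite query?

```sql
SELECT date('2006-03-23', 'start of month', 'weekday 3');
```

`start of month` rewinds 2006-03-23 to 2006-03-01.
`weekday 3` advances to the next Wednesday; 2006-03-01 is already a Wednesday, so it stays at 2006-03-01.

2006-03-01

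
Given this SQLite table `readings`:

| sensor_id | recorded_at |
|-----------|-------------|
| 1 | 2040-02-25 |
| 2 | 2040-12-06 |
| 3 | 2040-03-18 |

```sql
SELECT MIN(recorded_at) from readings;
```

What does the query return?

MIN over {2040-02-25, 2040-03-18, 2040-12-06}.

2040-02-25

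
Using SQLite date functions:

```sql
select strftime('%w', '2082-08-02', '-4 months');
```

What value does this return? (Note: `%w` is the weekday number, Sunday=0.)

4

First apply '-4 months': 2082-08-02 → 2082-04-02.
2082-04-02 is a Thursday; with Sunday=0 that is 4.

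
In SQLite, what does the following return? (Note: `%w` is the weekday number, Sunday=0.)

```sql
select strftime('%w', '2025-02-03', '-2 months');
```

First apply '-2 months': 2025-02-03 → 2024-12-03.
2024-12-03 is a Tuesday; with Sunday=0 that is 2.

2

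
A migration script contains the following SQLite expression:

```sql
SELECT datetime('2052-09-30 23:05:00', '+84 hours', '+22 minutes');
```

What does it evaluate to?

2052-10-04 11:27:00

+84 hours from 2052-09-30 23:05:00 is 2052-10-04 11:05:00 (crosses midnight).
+22 minutes from 2052-10-04 11:05:00 is 2052-10-04 11:27:00.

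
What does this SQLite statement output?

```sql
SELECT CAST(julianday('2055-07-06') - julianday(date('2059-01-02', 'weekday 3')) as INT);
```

`weekday 3` advances to the next Wednesday; 2059-01-02 is a Thursday, so it moves forward to 2059-01-08.
25 days remain in July 2055 after the 6th (31 − 6).
Full months from August 2055 through December 2058 contribute their day counts.
Then 8 days into January 2059.
Total: 25 + 31 + 30 + 31 + 30 + 31 + 31 + 29 + 31 + 30 + 31 + 30 + 31 + 31 + 30 + 31 + 30 + 31 + 31 + 28 + 31 + 30 + 31 + 30 + 31 + 31 + 30 + 31 + 30 + 31 + 31 + 28 + 31 + 30 + 31 + 30 + 31 + 31 + 30 + 31 + 30 + 31 + 8 = 1282.
The subtraction is earlier − later, so the result is −1282 → -1282.

-1282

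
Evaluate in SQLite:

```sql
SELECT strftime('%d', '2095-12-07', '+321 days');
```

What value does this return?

First apply '+321 days': 2095-12-07 → 2096-10-23.
`%d` extracts the 2-digit day of month: 23.

23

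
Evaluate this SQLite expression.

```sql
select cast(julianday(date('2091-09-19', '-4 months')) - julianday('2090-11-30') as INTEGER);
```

170

Adding -4 months to 2091-09-19 gives 2091-05-19.
0 days remain in November 2090 after the 30th (30 − 30).
December 2090: 31 days.
January 2091: 31 days.
February 2091: 28 days.
March 2091: 31 days.
April 2091: 30 days.
Then 19 days into May 2091.
Total: 0 + 31 + 31 + 28 + 31 + 30 + 19 = 170.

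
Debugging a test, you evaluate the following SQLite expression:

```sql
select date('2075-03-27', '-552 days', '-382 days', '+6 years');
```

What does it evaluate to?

Applying '-552 days' to 2075-03-27: counting 552 days back gives 2073-09-21.
Applying '-382 days' to 2073-09-21: counting 382 days back gives 2072-09-04.
Adding +6 years to 2072-09-04 gives 2078-09-04.

2078-09-04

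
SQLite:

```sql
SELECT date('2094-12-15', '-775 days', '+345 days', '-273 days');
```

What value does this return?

2093-01-11

Applying '-775 days' to 2094-12-15: counting 775 days back gives 2092-10-31.
Applying '+345 days' to 2092-10-31: counting 345 days forward gives 2093-10-11.
Applying '-273 days' to 2093-10-11: counting 273 days back gives 2093-01-11.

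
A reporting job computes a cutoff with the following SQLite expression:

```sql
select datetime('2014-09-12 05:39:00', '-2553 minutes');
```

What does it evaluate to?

2553 minutes = 42h 33m; -2553 minutes from 2014-09-12 05:39:00 is 2014-09-10 11:06:00 (crosses midnight).

2014-09-10 11:06:00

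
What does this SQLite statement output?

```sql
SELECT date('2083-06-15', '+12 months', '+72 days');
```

Adding +12 months to 2083-06-15 gives 2084-06-15.
Applying '+72 days' to 2084-06-15: counting 72 days forward gives 2084-08-26.

2084-08-26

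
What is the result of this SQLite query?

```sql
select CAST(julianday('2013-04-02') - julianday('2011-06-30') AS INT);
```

0 days remain in June 2011 after the 30th (30 − 30).
Full months from July 2011 through March 2013 contribute their day counts.
Then 2 days into April 2013.
Total: 0 + 31 + 31 + 30 + 31 + 30 + 31 + 31 + 29 + 31 + 30 + 31 + 30 + 31 + 31 + 30 + 31 + 30 + 31 + 31 + 28 + 31 + 2 = 642.

642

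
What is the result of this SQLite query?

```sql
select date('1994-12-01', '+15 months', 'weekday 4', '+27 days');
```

1996-04-03

Adding +15 months to 1994-12-01 gives 1996-03-01.
`weekday 4` advances to the next Thursday; 1996-03-01 is a Friday, so it moves forward to 1996-03-07.
March 1996 has 31 days; 24 remain after the 7th, so 25 days reach 1996-04-01.
Advancing 2 more days within April lands on 1996-04-03.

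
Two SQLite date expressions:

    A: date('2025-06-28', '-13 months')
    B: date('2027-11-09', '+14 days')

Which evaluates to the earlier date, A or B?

A

A = 2024-05-28.
B = 2027-11-23.
A is earlier.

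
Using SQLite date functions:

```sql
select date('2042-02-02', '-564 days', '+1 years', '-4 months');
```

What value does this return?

Applying '-564 days' to 2042-02-02: counting 564 days back gives 2040-07-18.
Adding +1 year to 2040-07-18 gives 2041-07-18.
Adding -4 months to 2041-07-18 gives 2041-03-18.

2041-03-18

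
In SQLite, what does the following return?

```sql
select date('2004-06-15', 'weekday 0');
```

2004-06-20

`weekday 0` advances to the next Sunday; 2004-06-15 is a Tuesday, so it moves forward to 2004-06-20.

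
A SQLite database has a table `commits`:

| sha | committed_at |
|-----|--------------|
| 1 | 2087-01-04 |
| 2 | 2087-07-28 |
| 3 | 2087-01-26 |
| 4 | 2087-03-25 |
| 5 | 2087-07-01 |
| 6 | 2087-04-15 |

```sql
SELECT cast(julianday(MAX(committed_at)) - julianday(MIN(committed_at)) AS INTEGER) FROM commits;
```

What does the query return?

205

MIN = 2087-01-04, MAX = 2087-07-28.
27 days remain in January 2087 after the 4th (31 − 4).
February 2087: 28 days.
March 2087: 31 days.
April 2087: 30 days.
May 2087: 31 days.
June 2087: 30 days.
Then 28 days into July 2087.
Total: 27 + 28 + 31 + 30 + 31 + 30 + 28 = 205.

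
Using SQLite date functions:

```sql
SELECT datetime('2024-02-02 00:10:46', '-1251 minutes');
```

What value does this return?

1251 minutes = 20h 51m; -1251 minutes from 2024-02-02 00:10:46 is 2024-02-01 03:19:46 (crosses midnight).

2024-02-01 03:19:46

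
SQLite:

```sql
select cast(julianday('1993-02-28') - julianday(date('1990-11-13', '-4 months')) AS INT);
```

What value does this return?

Adding -4 months to 1990-11-13 gives 1990-07-13.
18 days remain in July 1990 after the 13th (31 − 13).
Full months from August 1990 through January 1993 contribute their day counts.
Then 28 days into February 1993.
Total: 18 + 31 + 30 + 31 + 30 + 31 + 31 + 28 + 31 + 30 + 31 + 30 + 31 + 31 + 30 + 31 + 30 + 31 + 31 + 29 + 31 + 30 + 31 + 30 + 31 + 31 + 30 + 31 + 30 + 31 + 31 + 28 = 961.

961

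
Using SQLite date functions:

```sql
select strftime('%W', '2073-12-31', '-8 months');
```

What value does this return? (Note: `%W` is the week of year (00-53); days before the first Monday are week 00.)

18

First apply '-8 months': 2073-12-31 → 2073-05-01.
2073-05-01 is a Monday. SQLite's %W counts Mondays since the year started; the result is 18.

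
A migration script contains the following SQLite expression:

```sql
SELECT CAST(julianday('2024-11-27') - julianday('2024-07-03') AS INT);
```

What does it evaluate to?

147

28 days remain in July 2024 after the 3rd (31 − 3).
August 2024: 31 days.
September 2024: 30 days.
October 2024: 31 days.
Then 27 days into November 2024.
Total: 28 + 31 + 30 + 31 + 27 = 147.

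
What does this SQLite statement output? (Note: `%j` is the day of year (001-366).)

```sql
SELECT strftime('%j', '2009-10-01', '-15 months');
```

183

First apply '-15 months': 2009-10-01 → 2008-07-01.
Day-of-year for 2008-07-01: days since 2008-01-01 inclusive = 183, zero-padded to 183.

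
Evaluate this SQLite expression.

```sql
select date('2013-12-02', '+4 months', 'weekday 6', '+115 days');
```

Adding +4 months to 2013-12-02 gives 2014-04-02.
`weekday 6` advances to the next Saturday; 2014-04-02 is a Wednesday, so it moves forward to 2014-04-05.
Applying '+115 days' to 2014-04-05: counting 115 days forward gives 2014-07-29.

2014-07-29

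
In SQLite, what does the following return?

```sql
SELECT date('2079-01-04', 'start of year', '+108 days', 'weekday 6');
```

`start of year` rewinds 2079-01-04 to 2079-01-01.
Applying '+108 days' to 2079-01-01: counting 108 days forward gives 2079-04-19.
`weekday 6` advances to the next Saturday; 2079-04-19 is a Wednesday, so it moves forward to 2079-04-22.

2079-04-22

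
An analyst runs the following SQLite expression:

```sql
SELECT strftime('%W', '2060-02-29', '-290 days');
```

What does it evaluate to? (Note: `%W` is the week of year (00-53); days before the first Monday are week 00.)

First apply '-290 days': 2060-02-29 → 2059-05-15.
2059-05-15 is a Thursday. SQLite's %W counts Mondays since the year started; the result is 19.

19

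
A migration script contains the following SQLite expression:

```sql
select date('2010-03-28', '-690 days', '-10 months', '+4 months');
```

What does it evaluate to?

Applying '-690 days' to 2010-03-28: counting 690 days back gives 2008-05-07.
Adding -10 months to 2008-05-07 gives 2007-07-07.
Adding +4 months to 2007-07-07 gives 2007-11-07.

2007-11-07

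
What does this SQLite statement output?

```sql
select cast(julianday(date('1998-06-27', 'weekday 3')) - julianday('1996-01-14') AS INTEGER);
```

`weekday 3` advances to the next Wednesday; 1998-06-27 is a Saturday, so it moves forward to 1998-07-01.
17 days remain in January 1996 after the 14th (31 − 14).
Full months from February 1996 through June 1998 contribute their day counts.
Then 1 day into July 1998.
Total: 17 + 29 + 31 + 30 + 31 + 30 + 31 + 31 + 30 + 31 + 30 + 31 + 31 + 28 + 31 + 30 + 31 + 30 + 31 + 31 + 30 + 31 + 30 + 31 + 31 + 28 + 31 + 30 + 31 + 30 + 1 = 899.

899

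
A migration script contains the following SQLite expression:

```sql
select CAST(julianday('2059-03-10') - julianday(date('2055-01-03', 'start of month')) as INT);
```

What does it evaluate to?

`start of month` rewinds 2055-01-03 to 2055-01-01.
30 days remain in January 2055 after the 1st (31 − 1).
Full months from February 2055 through February 2059 contribute their day counts.
Then 10 days into March 2059.
Total: 30 + 28 + 31 + 30 + 31 + 30 + 31 + 31 + 30 + 31 + 30 + 31 + 31 + 29 + 31 + 30 + 31 + 30 + 31 + 31 + 30 + 31 + 30 + 31 + 31 + 28 + 31 + 30 + 31 + 30 + 31 + 31 + 30 + 31 + 30 + 31 + 31 + 28 + 31 + 30 + 31 + 30 + 31 + 31 + 30 + 31 + 30 + 31 + 31 + 28 + 10 = 1529.

1529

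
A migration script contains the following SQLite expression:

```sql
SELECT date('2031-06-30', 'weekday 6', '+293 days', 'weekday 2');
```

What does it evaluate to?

`weekday 6` advances to the next Saturday; 2031-06-30 is a Monday, so it moves forward to 2031-07-05.
Applying '+293 days' to 2031-07-05: counting 293 days forward gives 2032-04-23.
`weekday 2` advances to the next Tuesday; 2032-04-23 is a Friday, so it moves forward to 2032-04-27.

2032-04-27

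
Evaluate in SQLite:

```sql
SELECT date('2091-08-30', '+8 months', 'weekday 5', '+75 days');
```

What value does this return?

Adding +8 months to 2091-08-30 gives 2092-04-30.
`weekday 5` advances to the next Friday; 2092-04-30 is a Wednesday, so it moves forward to 2092-05-02.
Applying '+75 days' to 2092-05-02: counting 75 days forward gives 2092-07-16.

2092-07-16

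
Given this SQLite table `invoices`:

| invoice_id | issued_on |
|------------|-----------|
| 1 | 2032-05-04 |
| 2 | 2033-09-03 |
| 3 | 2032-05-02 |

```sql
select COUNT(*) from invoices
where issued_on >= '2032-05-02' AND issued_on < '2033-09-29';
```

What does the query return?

3

Rows in [2032-05-02, 2033-09-29): 2032-05-04, 2033-09-03, 2032-05-02 → 3 rows.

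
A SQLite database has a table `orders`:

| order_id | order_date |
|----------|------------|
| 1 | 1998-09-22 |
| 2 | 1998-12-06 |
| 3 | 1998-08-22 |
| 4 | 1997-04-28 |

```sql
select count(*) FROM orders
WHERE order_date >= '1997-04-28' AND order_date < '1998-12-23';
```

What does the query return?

Rows in [1997-04-28, 1998-12-23): 1998-09-22, 1998-12-06, 1998-08-22, 1997-04-28 → 4 rows.

4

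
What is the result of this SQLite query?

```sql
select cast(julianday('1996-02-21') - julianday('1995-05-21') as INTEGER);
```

10 days remain in May 1995 after the 21st (31 − 21).
Full months from June 1995 through January 1996 contribute their day counts.
Then 21 days into February 1996.
Total: 10 + 30 + 31 + 31 + 30 + 31 + 30 + 31 + 31 + 21 = 276.

276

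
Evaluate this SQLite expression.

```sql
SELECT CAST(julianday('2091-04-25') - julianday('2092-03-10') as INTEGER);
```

5 days remain in April 2091 after the 25th (30 − 25).
Full months from May 2091 through February 2092 contribute their day counts.
Then 10 days into March 2092.
Total: 5 + 31 + 30 + 31 + 31 + 30 + 31 + 30 + 31 + 31 + 29 + 10 = 320.
The subtraction is earlier − later, so the result is −320 → -320.

-320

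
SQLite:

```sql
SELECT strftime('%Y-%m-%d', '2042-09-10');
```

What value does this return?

2042-09-10

`%Y-%m-%d` extracts the ISO date: 2042-09-10.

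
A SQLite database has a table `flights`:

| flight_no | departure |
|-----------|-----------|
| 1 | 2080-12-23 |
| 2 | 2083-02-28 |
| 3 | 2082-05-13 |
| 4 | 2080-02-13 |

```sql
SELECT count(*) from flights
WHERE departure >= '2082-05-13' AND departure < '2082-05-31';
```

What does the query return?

Rows in [2082-05-13, 2082-05-31): 2082-05-13 → 1 row.

1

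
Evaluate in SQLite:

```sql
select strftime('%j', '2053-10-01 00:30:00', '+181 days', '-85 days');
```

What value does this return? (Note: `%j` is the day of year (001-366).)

005

First apply '+181 days', '-85 days': 2053-10-01 00:30:00 → 2054-01-05 00:30:00.
Day-of-year for 2054-01-05: days since 2054-01-01 inclusive = 5, zero-padded to 005.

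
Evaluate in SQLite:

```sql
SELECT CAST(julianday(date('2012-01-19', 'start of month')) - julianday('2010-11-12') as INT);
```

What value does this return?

`start of month` rewinds 2012-01-19 to 2012-01-01.
18 days remain in November 2010 after the 12th (30 − 12).
Full months from December 2010 through December 2011 contribute their day counts.
Then 1 day into January 2012.
Total: 18 + 31 + 31 + 28 + 31 + 30 + 31 + 30 + 31 + 31 + 30 + 31 + 30 + 31 + 1 = 415.

415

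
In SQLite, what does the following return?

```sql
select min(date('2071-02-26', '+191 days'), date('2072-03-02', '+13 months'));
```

date('2071-02-26', '+191 days') → 2071-09-05.
date('2072-03-02', '+13 months') → 2073-04-02.
Earlier of the two is 2071-09-05.

2071-09-05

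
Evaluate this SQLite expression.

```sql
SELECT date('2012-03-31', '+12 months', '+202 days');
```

Adding +12 months to 2012-03-31 gives 2013-03-31.
Applying '+202 days' to 2013-03-31: counting 202 days forward gives 2013-10-19.

2013-10-19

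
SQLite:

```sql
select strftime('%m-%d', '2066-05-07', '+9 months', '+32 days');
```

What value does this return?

First apply '+9 months', '+32 days': 2066-05-07 → 2067-03-11.
`%m-%d` extracts the month-day: 03-11.

03-11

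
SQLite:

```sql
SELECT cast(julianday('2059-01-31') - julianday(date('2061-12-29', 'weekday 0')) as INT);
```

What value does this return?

`weekday 0` advances to the next Sunday; 2061-12-29 is a Thursday, so it moves forward to 2062-01-01.
0 days remain in January 2059 after the 31st (31 − 31).
Full months from February 2059 through December 2061 contribute their day counts.
Then 1 day into January 2062.
Total: 0 + 28 + 31 + 30 + 31 + 30 + 31 + 31 + 30 + 31 + 30 + 31 + 31 + 29 + 31 + 30 + 31 + 30 + 31 + 31 + 30 + 31 + 30 + 31 + 31 + 28 + 31 + 30 + 31 + 30 + 31 + 31 + 30 + 31 + 30 + 31 + 1 = 1066.
The subtraction is earlier − later, so the result is −1066 → -1066.

-1066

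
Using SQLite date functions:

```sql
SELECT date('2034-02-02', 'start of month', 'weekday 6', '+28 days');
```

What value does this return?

`start of month` rewinds 2034-02-02 to 2034-02-01.
`weekday 6` advances to the next Saturday; 2034-02-01 is a Wednesday, so it moves forward to 2034-02-04.
February 2034 has 28 days; 24 remain after the 4th, so 25 days reach 2034-03-01.
Advancing 3 more days within March lands on 2034-03-04.

2034-03-04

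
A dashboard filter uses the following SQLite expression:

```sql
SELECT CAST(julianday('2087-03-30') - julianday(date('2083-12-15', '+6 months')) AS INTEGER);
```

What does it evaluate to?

1018

Adding +6 months to 2083-12-15 gives 2084-06-15.
15 days remain in June 2084 after the 15th (30 − 15).
Full months from July 2084 through February 2087 contribute their day counts.
Then 30 days into March 2087.
Total: 15 + 31 + 31 + 30 + 31 + 30 + 31 + 31 + 28 + 31 + 30 + 31 + 30 + 31 + 31 + 30 + 31 + 30 + 31 + 31 + 28 + 31 + 30 + 31 + 30 + 31 + 31 + 30 + 31 + 30 + 31 + 31 + 28 + 30 = 1018.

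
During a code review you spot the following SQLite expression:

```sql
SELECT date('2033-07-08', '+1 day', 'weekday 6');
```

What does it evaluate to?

2033-07-09

Advancing 1 more day within July lands on 2033-07-09.
`weekday 6` advances to the next Saturday; 2033-07-09 is already a Saturday, so it stays at 2033-07-09.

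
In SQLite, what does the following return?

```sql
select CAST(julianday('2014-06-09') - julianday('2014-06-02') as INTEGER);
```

Both dates are in June 2014: 9 − 2 = 7.

7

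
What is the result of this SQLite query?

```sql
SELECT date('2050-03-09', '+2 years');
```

Adding +2 years to 2050-03-09 gives 2052-03-09.

2052-03-09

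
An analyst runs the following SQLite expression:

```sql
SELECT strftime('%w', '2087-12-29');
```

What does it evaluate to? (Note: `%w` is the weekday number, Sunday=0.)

1

2087-12-29 is a Monday; with Sunday=0 that is 1.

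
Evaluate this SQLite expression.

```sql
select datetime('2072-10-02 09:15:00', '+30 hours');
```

+30 hours from 2072-10-02 09:15:00 is 2072-10-03 15:15:00 (crosses midnight).

2072-10-03 15:15:00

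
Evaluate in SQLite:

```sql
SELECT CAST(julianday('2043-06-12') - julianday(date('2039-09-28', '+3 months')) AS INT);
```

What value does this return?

Adding +3 months to 2039-09-28 gives 2039-12-28.
3 days remain in December 2039 after the 28th (31 − 28).
Full months from January 2040 through May 2043 contribute their day counts.
Then 12 days into June 2043.
Total: 3 + 31 + 29 + 31 + 30 + 31 + 30 + 31 + 31 + 30 + 31 + 30 + 31 + 31 + 28 + 31 + 30 + 31 + 30 + 31 + 31 + 30 + 31 + 30 + 31 + 31 + 28 + 31 + 30 + 31 + 30 + 31 + 31 + 30 + 31 + 30 + 31 + 31 + 28 + 31 + 30 + 31 + 12 = 1262.

1262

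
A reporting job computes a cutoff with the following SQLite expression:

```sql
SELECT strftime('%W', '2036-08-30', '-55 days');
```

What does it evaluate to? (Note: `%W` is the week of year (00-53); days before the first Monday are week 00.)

First apply '-55 days': 2036-08-30 → 2036-07-06.
2036-07-06 is a Sunday. SQLite's %W counts Mondays since the year started; the result is 26.

26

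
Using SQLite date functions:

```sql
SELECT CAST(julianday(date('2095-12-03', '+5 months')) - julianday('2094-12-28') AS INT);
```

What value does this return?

Adding +5 months to 2095-12-03 gives 2096-05-03.
3 days remain in December 2094 after the 28th (31 − 28).
Full months from January 2095 through April 2096 contribute their day counts.
Then 3 days into May 2096.
Total: 3 + 31 + 28 + 31 + 30 + 31 + 30 + 31 + 31 + 30 + 31 + 30 + 31 + 31 + 29 + 31 + 30 + 3 = 492.

492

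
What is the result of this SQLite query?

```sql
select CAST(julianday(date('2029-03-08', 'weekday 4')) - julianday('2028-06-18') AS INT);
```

263

`weekday 4` advances to the next Thursday; 2029-03-08 is already a Thursday, so it stays at 2029-03-08.
12 days remain in June 2028 after the 18th (30 − 18).
Full months from July 2028 through February 2029 contribute their day counts.
Then 8 days into March 2029.
Total: 12 + 31 + 31 + 30 + 31 + 30 + 31 + 31 + 28 + 8 = 263.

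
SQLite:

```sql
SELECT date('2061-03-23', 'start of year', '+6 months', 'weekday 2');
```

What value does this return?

`start of year` rewinds 2061-03-23 to 2061-01-01.
Adding +6 months to 2061-01-01 gives 2061-07-01.
`weekday 2` advances to the next Tuesday; 2061-07-01 is a Friday, so it moves forward to 2061-07-05.

2061-07-05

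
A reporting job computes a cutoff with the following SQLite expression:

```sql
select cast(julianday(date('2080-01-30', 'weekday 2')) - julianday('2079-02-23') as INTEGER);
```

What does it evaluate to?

341

`weekday 2` advances to the next Tuesday; 2080-01-30 is already a Tuesday, so it stays at 2080-01-30.
5 days remain in February 2079 after the 23rd (28 − 23).
Full months from March 2079 through December 2079 contribute their day counts.
Then 30 days into January 2080.
Total: 5 + 31 + 30 + 31 + 30 + 31 + 31 + 30 + 31 + 30 + 31 + 30 = 341.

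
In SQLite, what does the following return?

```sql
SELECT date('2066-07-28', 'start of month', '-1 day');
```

2066-06-30

`start of month` rewinds 2066-07-28 to 2066-07-01.
Going back 1 day from 2066-07-01 reaches 2066-06-30 (last day of June, 30 days).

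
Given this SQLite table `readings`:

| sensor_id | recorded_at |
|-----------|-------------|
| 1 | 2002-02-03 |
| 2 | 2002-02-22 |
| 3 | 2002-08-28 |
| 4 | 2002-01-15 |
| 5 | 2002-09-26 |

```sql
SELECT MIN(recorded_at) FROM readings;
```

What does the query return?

2002-01-15

MIN over {2002-01-15, 2002-02-03, 2002-02-22, 2002-08-28, 2002-09-26}.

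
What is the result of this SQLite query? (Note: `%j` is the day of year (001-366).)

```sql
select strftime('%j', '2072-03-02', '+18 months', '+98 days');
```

First apply '+18 months', '+98 days': 2072-03-02 → 2073-12-09.
Day-of-year for 2073-12-09: days since 2073-01-01 inclusive = 343, zero-padded to 343.

343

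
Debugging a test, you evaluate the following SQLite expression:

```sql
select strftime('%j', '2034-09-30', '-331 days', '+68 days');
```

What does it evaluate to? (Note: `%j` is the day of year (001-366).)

010

First apply '-331 days', '+68 days': 2034-09-30 → 2034-01-10.
Day-of-year for 2034-01-10: days since 2034-01-01 inclusive = 10, zero-padded to 010.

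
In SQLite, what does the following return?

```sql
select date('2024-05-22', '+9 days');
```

Advancing 9 more days within May lands on 2024-05-31.

2024-05-31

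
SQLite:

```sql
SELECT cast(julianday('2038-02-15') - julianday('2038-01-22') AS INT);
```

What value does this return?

24

9 days remain in January 2038 after the 22nd (31 − 22).
Then 15 days into February 2038.
Total: 9 + 15 = 24.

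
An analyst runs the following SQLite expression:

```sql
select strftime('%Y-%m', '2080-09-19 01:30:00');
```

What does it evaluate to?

`%Y-%m` extracts the year-month: 2080-09.

2080-09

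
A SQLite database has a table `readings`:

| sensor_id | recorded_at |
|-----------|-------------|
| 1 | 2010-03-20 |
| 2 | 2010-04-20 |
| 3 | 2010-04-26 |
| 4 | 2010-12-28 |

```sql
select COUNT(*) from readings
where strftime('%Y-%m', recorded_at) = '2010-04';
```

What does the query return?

Rows with year-month 2010-04: 2010-04-20, 2010-04-26 → 2.

2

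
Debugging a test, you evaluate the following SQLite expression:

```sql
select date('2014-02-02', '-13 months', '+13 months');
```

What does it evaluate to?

2014-02-02

Adding -13 months to 2014-02-02 gives 2013-01-02.
Adding +13 months to 2013-01-02 gives 2014-02-02.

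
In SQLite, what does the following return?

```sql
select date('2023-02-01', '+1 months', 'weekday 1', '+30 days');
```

2023-04-05

Adding +1 month to 2023-02-01 gives 2023-03-01.
`weekday 1` advances to the next Monday; 2023-03-01 is a Wednesday, so it moves forward to 2023-03-06.
March 2023 has 31 days; 25 remain after the 6th, so 26 days reach 2023-04-01.
Advancing 4 more days within April lands on 2023-04-05.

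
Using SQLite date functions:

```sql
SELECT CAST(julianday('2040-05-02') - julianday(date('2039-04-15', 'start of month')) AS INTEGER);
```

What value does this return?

`start of month` rewinds 2039-04-15 to 2039-04-01.
29 days remain in April 2039 after the 1st (30 − 1).
Full months from May 2039 through April 2040 contribute their day counts.
Then 2 days into May 2040.
Total: 29 + 31 + 30 + 31 + 31 + 30 + 31 + 30 + 31 + 31 + 29 + 31 + 30 + 2 = 397.

397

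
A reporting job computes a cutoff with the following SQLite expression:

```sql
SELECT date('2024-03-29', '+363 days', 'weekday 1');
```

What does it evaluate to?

2025-03-31

Applying '+363 days' to 2024-03-29: counting 363 days forward gives 2025-03-27.
`weekday 1` advances to the next Monday; 2025-03-27 is a Thursday, so it moves forward to 2025-03-31.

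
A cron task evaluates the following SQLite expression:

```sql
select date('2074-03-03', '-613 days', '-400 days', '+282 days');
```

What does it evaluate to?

2072-03-02

Applying '-613 days' to 2074-03-03: counting 613 days back gives 2072-06-28.
Applying '-400 days' to 2072-06-28: counting 400 days back gives 2071-05-25.
Applying '+282 days' to 2071-05-25: counting 282 days forward gives 2072-03-02.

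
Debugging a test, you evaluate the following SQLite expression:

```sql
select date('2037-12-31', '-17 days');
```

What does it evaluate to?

Going back 17 days within December lands on 2037-12-14.

2037-12-14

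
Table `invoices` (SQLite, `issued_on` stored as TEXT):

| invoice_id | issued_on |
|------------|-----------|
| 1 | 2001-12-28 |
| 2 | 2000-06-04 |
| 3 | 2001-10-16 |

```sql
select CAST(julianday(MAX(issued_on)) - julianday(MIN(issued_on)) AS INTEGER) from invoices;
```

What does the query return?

572

MIN = 2000-06-04, MAX = 2001-12-28.
26 days remain in June 2000 after the 4th (30 − 4).
Full months from July 2000 through November 2001 contribute their day counts.
Then 28 days into December 2001.
Total: 26 + 31 + 31 + 30 + 31 + 30 + 31 + 31 + 28 + 31 + 30 + 31 + 30 + 31 + 31 + 30 + 31 + 30 + 28 = 572.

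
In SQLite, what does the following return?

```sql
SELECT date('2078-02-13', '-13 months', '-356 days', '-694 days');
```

Adding -13 months to 2078-02-13 gives 2077-01-13.
Applying '-356 days' to 2077-01-13: counting 356 days back gives 2076-01-23.
Applying '-694 days' to 2076-01-23: counting 694 days back gives 2074-02-28.

2074-02-28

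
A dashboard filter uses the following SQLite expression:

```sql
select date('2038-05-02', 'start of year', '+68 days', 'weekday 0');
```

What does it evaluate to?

2038-03-14

`start of year` rewinds 2038-05-02 to 2038-01-01.
Applying '+68 days' to 2038-01-01: counting 68 days forward gives 2038-03-10.
`weekday 0` advances to the next Sunday; 2038-03-10 is a Wednesday, so it moves forward to 2038-03-14.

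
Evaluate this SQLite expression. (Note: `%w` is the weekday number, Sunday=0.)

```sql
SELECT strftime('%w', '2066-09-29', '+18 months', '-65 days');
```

2

First apply '+18 months', '-65 days': 2066-09-29 → 2068-01-24.
2068-01-24 is a Tuesday; with Sunday=0 that is 2.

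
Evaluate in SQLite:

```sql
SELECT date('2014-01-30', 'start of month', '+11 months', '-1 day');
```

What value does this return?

2014-11-30

`start of month` rewinds 2014-01-30 to 2014-01-01.
Adding +11 months to 2014-01-01 gives 2014-12-01.
Going back 1 day from 2014-12-01 reaches 2014-11-30 (last day of November, 30 days).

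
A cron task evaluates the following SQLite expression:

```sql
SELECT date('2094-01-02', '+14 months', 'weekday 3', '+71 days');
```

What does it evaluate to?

Adding +14 months to 2094-01-02 gives 2095-03-02.
`weekday 3` advances to the next Wednesday; 2095-03-02 is already a Wednesday, so it stays at 2095-03-02.
Applying '+71 days' to 2095-03-02: counting 71 days forward gives 2095-05-12.

2095-05-12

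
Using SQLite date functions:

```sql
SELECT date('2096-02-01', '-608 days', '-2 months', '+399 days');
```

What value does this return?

2095-05-07

Applying '-608 days' to 2096-02-01: counting 608 days back gives 2094-06-03.
Adding -2 months to 2094-06-03 gives 2094-04-03.
Applying '+399 days' to 2094-04-03: counting 399 days forward gives 2095-05-07.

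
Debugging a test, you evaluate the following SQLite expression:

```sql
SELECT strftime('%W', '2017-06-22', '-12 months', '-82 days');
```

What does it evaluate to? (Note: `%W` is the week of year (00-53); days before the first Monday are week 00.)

13

First apply '-12 months', '-82 days': 2017-06-22 → 2016-04-01.
2016-04-01 is a Friday. SQLite's %W counts Mondays since the year started; the result is 13.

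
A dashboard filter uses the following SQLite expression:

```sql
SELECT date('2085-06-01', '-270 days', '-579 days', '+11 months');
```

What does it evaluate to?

Applying '-270 days' to 2085-06-01: counting 270 days back gives 2084-09-04.
Applying '-579 days' to 2084-09-04: counting 579 days back gives 2083-02-03.
Adding +11 months to 2083-02-03 gives 2084-01-03.

2084-01-03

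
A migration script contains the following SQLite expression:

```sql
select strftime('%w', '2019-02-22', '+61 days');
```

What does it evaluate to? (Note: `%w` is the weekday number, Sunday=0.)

First apply '+61 days': 2019-02-22 → 2019-04-24.
2019-04-24 is a Wednesday; with Sunday=0 that is 3.

3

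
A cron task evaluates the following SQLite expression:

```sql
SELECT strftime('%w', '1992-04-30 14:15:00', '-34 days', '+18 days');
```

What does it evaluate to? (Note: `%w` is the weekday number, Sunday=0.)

First apply '-34 days', '+18 days': 1992-04-30 14:15:00 → 1992-04-14 14:15:00.
1992-04-14 is a Tuesday; with Sunday=0 that is 2.

2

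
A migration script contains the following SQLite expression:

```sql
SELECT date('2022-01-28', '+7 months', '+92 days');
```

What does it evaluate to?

2022-11-28

Adding +7 months to 2022-01-28 gives 2022-08-28.
Applying '+92 days' to 2022-08-28: counting 92 days forward gives 2022-11-28.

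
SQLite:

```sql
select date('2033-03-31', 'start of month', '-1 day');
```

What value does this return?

`start of month` rewinds 2033-03-31 to 2033-03-01.
Going back 1 day from 2033-03-01 reaches 2033-02-28 (last day of February, 28 days).

2033-02-28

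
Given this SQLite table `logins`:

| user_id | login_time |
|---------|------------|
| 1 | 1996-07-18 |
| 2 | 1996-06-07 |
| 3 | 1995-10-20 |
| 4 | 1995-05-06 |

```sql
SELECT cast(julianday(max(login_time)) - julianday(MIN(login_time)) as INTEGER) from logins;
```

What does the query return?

MIN = 1995-05-06, MAX = 1996-07-18.
25 days remain in May 1995 after the 6th (31 − 6).
Full months from June 1995 through June 1996 contribute their day counts.
Then 18 days into July 1996.
Total: 25 + 30 + 31 + 31 + 30 + 31 + 30 + 31 + 31 + 29 + 31 + 30 + 31 + 30 + 18 = 439.

439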